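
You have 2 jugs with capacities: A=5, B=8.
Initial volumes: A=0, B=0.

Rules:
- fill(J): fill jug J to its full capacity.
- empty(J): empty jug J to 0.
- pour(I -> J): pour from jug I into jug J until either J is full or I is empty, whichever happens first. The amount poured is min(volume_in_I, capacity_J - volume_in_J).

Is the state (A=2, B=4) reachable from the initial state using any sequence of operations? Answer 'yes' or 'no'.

BFS explored all 26 reachable states.
Reachable set includes: (0,0), (0,1), (0,2), (0,3), (0,4), (0,5), (0,6), (0,7), (0,8), (1,0), (1,8), (2,0) ...
Target (A=2, B=4) not in reachable set → no.

Answer: no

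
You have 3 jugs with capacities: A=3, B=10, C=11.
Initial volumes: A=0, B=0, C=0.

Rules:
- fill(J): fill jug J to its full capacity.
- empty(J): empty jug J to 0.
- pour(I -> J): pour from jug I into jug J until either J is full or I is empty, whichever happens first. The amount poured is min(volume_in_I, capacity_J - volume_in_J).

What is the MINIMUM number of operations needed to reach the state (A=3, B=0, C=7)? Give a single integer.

Answer: 3

Derivation:
BFS from (A=0, B=0, C=0). One shortest path:
  1. fill(B) -> (A=0 B=10 C=0)
  2. pour(B -> A) -> (A=3 B=7 C=0)
  3. pour(B -> C) -> (A=3 B=0 C=7)
Reached target in 3 moves.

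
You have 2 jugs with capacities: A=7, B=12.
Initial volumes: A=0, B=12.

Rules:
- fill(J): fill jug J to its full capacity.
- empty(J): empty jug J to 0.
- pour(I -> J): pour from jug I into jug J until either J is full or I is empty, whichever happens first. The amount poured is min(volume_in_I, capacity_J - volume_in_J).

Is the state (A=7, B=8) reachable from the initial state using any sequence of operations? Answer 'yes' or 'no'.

BFS from (A=0, B=12):
  1. pour(B -> A) -> (A=7 B=5)
  2. empty(A) -> (A=0 B=5)
  3. pour(B -> A) -> (A=5 B=0)
  4. fill(B) -> (A=5 B=12)
  5. pour(B -> A) -> (A=7 B=10)
  6. empty(A) -> (A=0 B=10)
  7. pour(B -> A) -> (A=7 B=3)
  8. empty(A) -> (A=0 B=3)
  9. pour(B -> A) -> (A=3 B=0)
  10. fill(B) -> (A=3 B=12)
  11. pour(B -> A) -> (A=7 B=8)
Target reached → yes.

Answer: yes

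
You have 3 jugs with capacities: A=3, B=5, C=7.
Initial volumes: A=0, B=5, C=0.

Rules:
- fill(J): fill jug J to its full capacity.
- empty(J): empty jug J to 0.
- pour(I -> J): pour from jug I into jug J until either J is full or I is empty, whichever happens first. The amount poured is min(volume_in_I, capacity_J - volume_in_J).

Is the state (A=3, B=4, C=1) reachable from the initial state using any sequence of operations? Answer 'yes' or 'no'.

BFS from (A=0, B=5, C=0):
  1. fill(A) -> (A=3 B=5 C=0)
  2. pour(A -> C) -> (A=0 B=5 C=3)
  3. pour(B -> C) -> (A=0 B=1 C=7)
  4. pour(C -> A) -> (A=3 B=1 C=4)
  5. pour(A -> B) -> (A=0 B=4 C=4)
  6. pour(C -> A) -> (A=3 B=4 C=1)
Target reached → yes.

Answer: yes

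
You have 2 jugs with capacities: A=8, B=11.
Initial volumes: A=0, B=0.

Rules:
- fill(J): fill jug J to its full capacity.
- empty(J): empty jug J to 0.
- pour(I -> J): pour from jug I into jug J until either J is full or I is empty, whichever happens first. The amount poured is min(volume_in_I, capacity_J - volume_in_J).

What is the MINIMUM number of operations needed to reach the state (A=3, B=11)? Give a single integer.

Answer: 5

Derivation:
BFS from (A=0, B=0). One shortest path:
  1. fill(B) -> (A=0 B=11)
  2. pour(B -> A) -> (A=8 B=3)
  3. empty(A) -> (A=0 B=3)
  4. pour(B -> A) -> (A=3 B=0)
  5. fill(B) -> (A=3 B=11)
Reached target in 5 moves.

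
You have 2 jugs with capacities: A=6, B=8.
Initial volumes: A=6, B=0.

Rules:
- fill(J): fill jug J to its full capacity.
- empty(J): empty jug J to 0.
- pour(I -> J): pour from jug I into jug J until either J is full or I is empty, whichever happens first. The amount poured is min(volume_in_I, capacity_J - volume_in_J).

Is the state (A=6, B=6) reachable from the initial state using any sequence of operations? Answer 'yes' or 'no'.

BFS from (A=6, B=0):
  1. pour(A -> B) -> (A=0 B=6)
  2. fill(A) -> (A=6 B=6)
Target reached → yes.

Answer: yes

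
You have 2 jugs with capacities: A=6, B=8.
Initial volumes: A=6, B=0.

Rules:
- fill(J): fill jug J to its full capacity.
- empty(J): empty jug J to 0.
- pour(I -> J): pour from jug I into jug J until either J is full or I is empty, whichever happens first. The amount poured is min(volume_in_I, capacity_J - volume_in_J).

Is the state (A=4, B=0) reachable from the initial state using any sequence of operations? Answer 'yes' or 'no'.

BFS from (A=6, B=0):
  1. pour(A -> B) -> (A=0 B=6)
  2. fill(A) -> (A=6 B=6)
  3. pour(A -> B) -> (A=4 B=8)
  4. empty(B) -> (A=4 B=0)
Target reached → yes.

Answer: yes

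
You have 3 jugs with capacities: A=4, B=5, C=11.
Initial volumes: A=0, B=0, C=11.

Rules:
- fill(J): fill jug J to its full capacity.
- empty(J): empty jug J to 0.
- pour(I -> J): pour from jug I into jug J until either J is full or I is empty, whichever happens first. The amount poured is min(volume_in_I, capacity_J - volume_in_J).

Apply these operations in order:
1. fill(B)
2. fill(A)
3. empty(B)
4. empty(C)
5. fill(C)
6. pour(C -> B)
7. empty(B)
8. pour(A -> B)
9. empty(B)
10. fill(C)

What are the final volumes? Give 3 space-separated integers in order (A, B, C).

Step 1: fill(B) -> (A=0 B=5 C=11)
Step 2: fill(A) -> (A=4 B=5 C=11)
Step 3: empty(B) -> (A=4 B=0 C=11)
Step 4: empty(C) -> (A=4 B=0 C=0)
Step 5: fill(C) -> (A=4 B=0 C=11)
Step 6: pour(C -> B) -> (A=4 B=5 C=6)
Step 7: empty(B) -> (A=4 B=0 C=6)
Step 8: pour(A -> B) -> (A=0 B=4 C=6)
Step 9: empty(B) -> (A=0 B=0 C=6)
Step 10: fill(C) -> (A=0 B=0 C=11)

Answer: 0 0 11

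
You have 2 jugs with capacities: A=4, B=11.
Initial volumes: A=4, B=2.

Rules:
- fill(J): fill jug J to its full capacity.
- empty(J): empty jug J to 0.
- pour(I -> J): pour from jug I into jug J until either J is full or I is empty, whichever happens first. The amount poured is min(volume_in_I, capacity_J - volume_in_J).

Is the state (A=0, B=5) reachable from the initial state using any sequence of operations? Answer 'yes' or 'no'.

BFS from (A=4, B=2):
  1. empty(A) -> (A=0 B=2)
  2. pour(B -> A) -> (A=2 B=0)
  3. fill(B) -> (A=2 B=11)
  4. pour(B -> A) -> (A=4 B=9)
  5. empty(A) -> (A=0 B=9)
  6. pour(B -> A) -> (A=4 B=5)
  7. empty(A) -> (A=0 B=5)
Target reached → yes.

Answer: yes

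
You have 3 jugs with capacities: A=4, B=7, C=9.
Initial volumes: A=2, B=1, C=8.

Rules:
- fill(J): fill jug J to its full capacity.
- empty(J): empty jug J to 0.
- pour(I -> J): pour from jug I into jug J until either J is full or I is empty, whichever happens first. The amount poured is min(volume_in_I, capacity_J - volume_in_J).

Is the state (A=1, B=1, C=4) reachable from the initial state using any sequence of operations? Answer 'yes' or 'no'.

Answer: no

Derivation:
BFS explored all 257 reachable states.
Reachable set includes: (0,0,0), (0,0,1), (0,0,2), (0,0,3), (0,0,4), (0,0,5), (0,0,6), (0,0,7), (0,0,8), (0,0,9), (0,1,0), (0,1,1) ...
Target (A=1, B=1, C=4) not in reachable set → no.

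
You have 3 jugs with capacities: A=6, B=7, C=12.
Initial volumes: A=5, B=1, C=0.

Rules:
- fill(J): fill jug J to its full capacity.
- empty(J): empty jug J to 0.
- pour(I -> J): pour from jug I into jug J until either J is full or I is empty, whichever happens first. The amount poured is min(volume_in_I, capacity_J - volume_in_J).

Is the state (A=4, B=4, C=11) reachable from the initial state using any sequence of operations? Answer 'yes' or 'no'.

Answer: no

Derivation:
BFS explored all 398 reachable states.
Reachable set includes: (0,0,0), (0,0,1), (0,0,2), (0,0,3), (0,0,4), (0,0,5), (0,0,6), (0,0,7), (0,0,8), (0,0,9), (0,0,10), (0,0,11) ...
Target (A=4, B=4, C=11) not in reachable set → no.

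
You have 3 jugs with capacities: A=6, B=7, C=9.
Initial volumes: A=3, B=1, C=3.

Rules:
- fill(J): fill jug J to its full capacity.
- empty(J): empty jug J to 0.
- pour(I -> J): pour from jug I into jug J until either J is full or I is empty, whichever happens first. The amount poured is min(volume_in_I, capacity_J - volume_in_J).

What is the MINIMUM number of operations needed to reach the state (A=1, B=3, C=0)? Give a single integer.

BFS from (A=3, B=1, C=3). One shortest path:
  1. empty(A) -> (A=0 B=1 C=3)
  2. pour(B -> A) -> (A=1 B=0 C=3)
  3. pour(C -> B) -> (A=1 B=3 C=0)
Reached target in 3 moves.

Answer: 3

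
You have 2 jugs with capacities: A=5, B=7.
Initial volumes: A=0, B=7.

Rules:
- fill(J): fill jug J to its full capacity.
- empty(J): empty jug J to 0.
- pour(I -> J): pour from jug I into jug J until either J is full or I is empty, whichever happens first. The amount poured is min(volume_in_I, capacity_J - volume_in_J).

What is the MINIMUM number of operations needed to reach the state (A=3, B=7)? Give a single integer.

BFS from (A=0, B=7). One shortest path:
  1. fill(A) -> (A=5 B=7)
  2. empty(B) -> (A=5 B=0)
  3. pour(A -> B) -> (A=0 B=5)
  4. fill(A) -> (A=5 B=5)
  5. pour(A -> B) -> (A=3 B=7)
Reached target in 5 moves.

Answer: 5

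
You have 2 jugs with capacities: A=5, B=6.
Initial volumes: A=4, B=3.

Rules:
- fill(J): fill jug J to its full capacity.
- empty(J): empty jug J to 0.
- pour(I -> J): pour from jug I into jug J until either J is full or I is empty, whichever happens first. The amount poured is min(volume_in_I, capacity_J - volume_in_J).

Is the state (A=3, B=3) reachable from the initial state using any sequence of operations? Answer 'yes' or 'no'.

BFS explored all 23 reachable states.
Reachable set includes: (0,0), (0,1), (0,2), (0,3), (0,4), (0,5), (0,6), (1,0), (1,6), (2,0), (2,6), (3,0) ...
Target (A=3, B=3) not in reachable set → no.

Answer: no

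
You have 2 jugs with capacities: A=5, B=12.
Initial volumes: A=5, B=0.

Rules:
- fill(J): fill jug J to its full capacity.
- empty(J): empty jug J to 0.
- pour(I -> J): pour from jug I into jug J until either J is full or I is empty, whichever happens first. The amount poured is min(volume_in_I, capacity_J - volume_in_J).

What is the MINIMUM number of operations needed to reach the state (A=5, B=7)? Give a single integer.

BFS from (A=5, B=0). One shortest path:
  1. empty(A) -> (A=0 B=0)
  2. fill(B) -> (A=0 B=12)
  3. pour(B -> A) -> (A=5 B=7)
Reached target in 3 moves.

Answer: 3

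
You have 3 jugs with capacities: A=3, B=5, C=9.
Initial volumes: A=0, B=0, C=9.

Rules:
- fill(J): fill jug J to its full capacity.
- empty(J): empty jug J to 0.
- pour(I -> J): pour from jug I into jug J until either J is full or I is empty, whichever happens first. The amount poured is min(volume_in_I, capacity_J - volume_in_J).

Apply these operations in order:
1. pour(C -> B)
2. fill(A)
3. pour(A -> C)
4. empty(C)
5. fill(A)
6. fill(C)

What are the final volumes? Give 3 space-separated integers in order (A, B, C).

Step 1: pour(C -> B) -> (A=0 B=5 C=4)
Step 2: fill(A) -> (A=3 B=5 C=4)
Step 3: pour(A -> C) -> (A=0 B=5 C=7)
Step 4: empty(C) -> (A=0 B=5 C=0)
Step 5: fill(A) -> (A=3 B=5 C=0)
Step 6: fill(C) -> (A=3 B=5 C=9)

Answer: 3 5 9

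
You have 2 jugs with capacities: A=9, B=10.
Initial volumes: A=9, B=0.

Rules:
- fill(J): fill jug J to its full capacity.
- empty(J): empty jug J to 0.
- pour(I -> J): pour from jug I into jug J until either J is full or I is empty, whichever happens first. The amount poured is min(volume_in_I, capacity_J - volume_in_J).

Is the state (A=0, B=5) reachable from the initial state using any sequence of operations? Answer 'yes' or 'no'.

BFS from (A=9, B=0):
  1. pour(A -> B) -> (A=0 B=9)
  2. fill(A) -> (A=9 B=9)
  3. pour(A -> B) -> (A=8 B=10)
  4. empty(B) -> (A=8 B=0)
  5. pour(A -> B) -> (A=0 B=8)
  6. fill(A) -> (A=9 B=8)
  7. pour(A -> B) -> (A=7 B=10)
  8. empty(B) -> (A=7 B=0)
  9. pour(A -> B) -> (A=0 B=7)
  10. fill(A) -> (A=9 B=7)
  11. pour(A -> B) -> (A=6 B=10)
  12. empty(B) -> (A=6 B=0)
  13. pour(A -> B) -> (A=0 B=6)
  14. fill(A) -> (A=9 B=6)
  15. pour(A -> B) -> (A=5 B=10)
  16. empty(B) -> (A=5 B=0)
  17. pour(A -> B) -> (A=0 B=5)
Target reached → yes.

Answer: yes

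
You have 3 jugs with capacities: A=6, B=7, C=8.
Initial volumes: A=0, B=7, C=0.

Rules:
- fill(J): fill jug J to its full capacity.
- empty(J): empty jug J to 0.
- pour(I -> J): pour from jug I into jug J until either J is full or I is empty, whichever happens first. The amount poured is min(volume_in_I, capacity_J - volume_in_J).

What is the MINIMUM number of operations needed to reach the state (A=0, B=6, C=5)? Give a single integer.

BFS from (A=0, B=7, C=0). One shortest path:
  1. fill(A) -> (A=6 B=7 C=0)
  2. pour(A -> C) -> (A=0 B=7 C=6)
  3. fill(A) -> (A=6 B=7 C=6)
  4. pour(B -> C) -> (A=6 B=5 C=8)
  5. empty(C) -> (A=6 B=5 C=0)
  6. pour(B -> C) -> (A=6 B=0 C=5)
  7. pour(A -> B) -> (A=0 B=6 C=5)
Reached target in 7 moves.

Answer: 7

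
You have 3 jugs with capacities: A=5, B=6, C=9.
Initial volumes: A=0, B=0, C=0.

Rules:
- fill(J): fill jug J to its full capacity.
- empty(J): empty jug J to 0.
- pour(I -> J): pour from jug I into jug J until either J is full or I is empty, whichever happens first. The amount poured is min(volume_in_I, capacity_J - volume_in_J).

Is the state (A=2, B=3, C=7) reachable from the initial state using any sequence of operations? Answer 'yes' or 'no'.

BFS explored all 260 reachable states.
Reachable set includes: (0,0,0), (0,0,1), (0,0,2), (0,0,3), (0,0,4), (0,0,5), (0,0,6), (0,0,7), (0,0,8), (0,0,9), (0,1,0), (0,1,1) ...
Target (A=2, B=3, C=7) not in reachable set → no.

Answer: no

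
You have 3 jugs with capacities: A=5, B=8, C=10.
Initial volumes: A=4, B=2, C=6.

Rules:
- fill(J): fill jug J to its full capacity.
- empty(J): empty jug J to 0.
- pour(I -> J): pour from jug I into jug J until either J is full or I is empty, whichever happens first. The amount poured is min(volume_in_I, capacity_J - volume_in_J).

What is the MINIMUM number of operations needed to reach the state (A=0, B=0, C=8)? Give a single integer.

Answer: 2

Derivation:
BFS from (A=4, B=2, C=6). One shortest path:
  1. empty(A) -> (A=0 B=2 C=6)
  2. pour(B -> C) -> (A=0 B=0 C=8)
Reached target in 2 moves.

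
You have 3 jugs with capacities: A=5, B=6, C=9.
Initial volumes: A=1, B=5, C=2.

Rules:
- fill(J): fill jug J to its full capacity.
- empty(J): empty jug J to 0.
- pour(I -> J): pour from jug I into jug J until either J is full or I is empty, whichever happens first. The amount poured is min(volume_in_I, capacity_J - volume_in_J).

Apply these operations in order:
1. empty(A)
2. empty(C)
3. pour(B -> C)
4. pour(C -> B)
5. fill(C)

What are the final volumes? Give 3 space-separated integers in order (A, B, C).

Step 1: empty(A) -> (A=0 B=5 C=2)
Step 2: empty(C) -> (A=0 B=5 C=0)
Step 3: pour(B -> C) -> (A=0 B=0 C=5)
Step 4: pour(C -> B) -> (A=0 B=5 C=0)
Step 5: fill(C) -> (A=0 B=5 C=9)

Answer: 0 5 9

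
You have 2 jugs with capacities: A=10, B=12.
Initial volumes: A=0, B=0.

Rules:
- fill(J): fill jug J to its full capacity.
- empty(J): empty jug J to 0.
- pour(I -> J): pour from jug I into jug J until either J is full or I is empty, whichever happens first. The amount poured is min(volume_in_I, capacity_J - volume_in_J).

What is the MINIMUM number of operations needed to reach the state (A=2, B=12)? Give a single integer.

BFS from (A=0, B=0). One shortest path:
  1. fill(B) -> (A=0 B=12)
  2. pour(B -> A) -> (A=10 B=2)
  3. empty(A) -> (A=0 B=2)
  4. pour(B -> A) -> (A=2 B=0)
  5. fill(B) -> (A=2 B=12)
Reached target in 5 moves.

Answer: 5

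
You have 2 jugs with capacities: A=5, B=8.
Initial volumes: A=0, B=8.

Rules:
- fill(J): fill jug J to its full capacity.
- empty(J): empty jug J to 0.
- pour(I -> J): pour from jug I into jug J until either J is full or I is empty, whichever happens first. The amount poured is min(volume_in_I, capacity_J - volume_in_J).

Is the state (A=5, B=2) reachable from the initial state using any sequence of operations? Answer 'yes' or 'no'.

BFS from (A=0, B=8):
  1. fill(A) -> (A=5 B=8)
  2. empty(B) -> (A=5 B=0)
  3. pour(A -> B) -> (A=0 B=5)
  4. fill(A) -> (A=5 B=5)
  5. pour(A -> B) -> (A=2 B=8)
  6. empty(B) -> (A=2 B=0)
  7. pour(A -> B) -> (A=0 B=2)
  8. fill(A) -> (A=5 B=2)
Target reached → yes.

Answer: yes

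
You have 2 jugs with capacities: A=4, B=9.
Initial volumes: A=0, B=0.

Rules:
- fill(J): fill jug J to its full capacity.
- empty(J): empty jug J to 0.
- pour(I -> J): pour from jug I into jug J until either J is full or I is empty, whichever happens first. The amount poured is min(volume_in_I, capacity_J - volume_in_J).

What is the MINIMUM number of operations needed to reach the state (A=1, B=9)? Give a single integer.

BFS from (A=0, B=0). One shortest path:
  1. fill(B) -> (A=0 B=9)
  2. pour(B -> A) -> (A=4 B=5)
  3. empty(A) -> (A=0 B=5)
  4. pour(B -> A) -> (A=4 B=1)
  5. empty(A) -> (A=0 B=1)
  6. pour(B -> A) -> (A=1 B=0)
  7. fill(B) -> (A=1 B=9)
Reached target in 7 moves.

Answer: 7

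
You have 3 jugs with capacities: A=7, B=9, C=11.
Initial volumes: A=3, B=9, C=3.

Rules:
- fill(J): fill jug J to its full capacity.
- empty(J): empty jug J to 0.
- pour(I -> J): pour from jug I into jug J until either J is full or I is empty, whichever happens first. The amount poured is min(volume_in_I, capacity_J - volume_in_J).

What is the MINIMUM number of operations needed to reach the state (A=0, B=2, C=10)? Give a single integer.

Answer: 3

Derivation:
BFS from (A=3, B=9, C=3). One shortest path:
  1. empty(A) -> (A=0 B=9 C=3)
  2. pour(B -> A) -> (A=7 B=2 C=3)
  3. pour(A -> C) -> (A=0 B=2 C=10)
Reached target in 3 moves.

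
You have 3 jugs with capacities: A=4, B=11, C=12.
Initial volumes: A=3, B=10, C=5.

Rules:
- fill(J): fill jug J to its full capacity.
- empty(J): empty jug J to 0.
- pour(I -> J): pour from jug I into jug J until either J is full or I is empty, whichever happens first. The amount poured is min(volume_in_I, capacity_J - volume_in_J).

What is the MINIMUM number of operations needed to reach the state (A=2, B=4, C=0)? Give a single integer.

Answer: 3

Derivation:
BFS from (A=3, B=10, C=5). One shortest path:
  1. pour(A -> B) -> (A=2 B=11 C=5)
  2. pour(B -> C) -> (A=2 B=4 C=12)
  3. empty(C) -> (A=2 B=4 C=0)
Reached target in 3 moves.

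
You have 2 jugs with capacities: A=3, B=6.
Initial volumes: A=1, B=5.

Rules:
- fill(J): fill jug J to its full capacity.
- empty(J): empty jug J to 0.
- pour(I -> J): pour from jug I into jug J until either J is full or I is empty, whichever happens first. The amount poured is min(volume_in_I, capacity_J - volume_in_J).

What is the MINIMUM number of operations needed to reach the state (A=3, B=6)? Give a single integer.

Answer: 2

Derivation:
BFS from (A=1, B=5). One shortest path:
  1. fill(A) -> (A=3 B=5)
  2. fill(B) -> (A=3 B=6)
Reached target in 2 moves.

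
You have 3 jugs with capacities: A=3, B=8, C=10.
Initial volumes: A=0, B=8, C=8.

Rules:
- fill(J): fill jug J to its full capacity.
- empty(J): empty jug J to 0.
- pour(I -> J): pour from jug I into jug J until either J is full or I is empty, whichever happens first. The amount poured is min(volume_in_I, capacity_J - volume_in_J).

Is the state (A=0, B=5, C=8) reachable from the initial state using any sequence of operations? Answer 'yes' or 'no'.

BFS from (A=0, B=8, C=8):
  1. pour(B -> A) -> (A=3 B=5 C=8)
  2. empty(A) -> (A=0 B=5 C=8)
Target reached → yes.

Answer: yes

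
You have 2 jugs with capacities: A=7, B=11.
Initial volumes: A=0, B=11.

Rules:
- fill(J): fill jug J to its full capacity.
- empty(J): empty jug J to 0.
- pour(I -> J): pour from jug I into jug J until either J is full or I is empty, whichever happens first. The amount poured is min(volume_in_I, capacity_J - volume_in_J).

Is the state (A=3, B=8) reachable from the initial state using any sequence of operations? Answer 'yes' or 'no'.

Answer: no

Derivation:
BFS explored all 36 reachable states.
Reachable set includes: (0,0), (0,1), (0,2), (0,3), (0,4), (0,5), (0,6), (0,7), (0,8), (0,9), (0,10), (0,11) ...
Target (A=3, B=8) not in reachable set → no.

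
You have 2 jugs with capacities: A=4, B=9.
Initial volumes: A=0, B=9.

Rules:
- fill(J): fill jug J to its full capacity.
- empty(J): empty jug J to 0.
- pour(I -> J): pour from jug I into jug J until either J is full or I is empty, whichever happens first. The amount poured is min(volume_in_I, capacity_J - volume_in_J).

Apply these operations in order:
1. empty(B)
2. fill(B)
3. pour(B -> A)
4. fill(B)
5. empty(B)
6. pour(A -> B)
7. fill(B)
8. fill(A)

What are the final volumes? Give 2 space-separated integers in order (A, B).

Answer: 4 9

Derivation:
Step 1: empty(B) -> (A=0 B=0)
Step 2: fill(B) -> (A=0 B=9)
Step 3: pour(B -> A) -> (A=4 B=5)
Step 4: fill(B) -> (A=4 B=9)
Step 5: empty(B) -> (A=4 B=0)
Step 6: pour(A -> B) -> (A=0 B=4)
Step 7: fill(B) -> (A=0 B=9)
Step 8: fill(A) -> (A=4 B=9)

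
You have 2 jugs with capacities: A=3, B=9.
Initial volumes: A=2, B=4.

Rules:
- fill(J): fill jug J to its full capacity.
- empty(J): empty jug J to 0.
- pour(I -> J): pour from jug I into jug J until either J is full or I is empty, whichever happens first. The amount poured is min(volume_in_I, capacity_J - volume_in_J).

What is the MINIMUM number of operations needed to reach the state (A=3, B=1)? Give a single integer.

BFS from (A=2, B=4). One shortest path:
  1. empty(A) -> (A=0 B=4)
  2. pour(B -> A) -> (A=3 B=1)
Reached target in 2 moves.

Answer: 2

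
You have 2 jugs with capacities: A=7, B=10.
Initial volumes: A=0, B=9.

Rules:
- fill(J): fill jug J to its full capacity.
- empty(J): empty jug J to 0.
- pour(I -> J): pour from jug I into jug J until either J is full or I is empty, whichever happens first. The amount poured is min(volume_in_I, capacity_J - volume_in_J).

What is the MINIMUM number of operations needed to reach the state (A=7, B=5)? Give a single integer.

BFS from (A=0, B=9). One shortest path:
  1. pour(B -> A) -> (A=7 B=2)
  2. empty(A) -> (A=0 B=2)
  3. pour(B -> A) -> (A=2 B=0)
  4. fill(B) -> (A=2 B=10)
  5. pour(B -> A) -> (A=7 B=5)
Reached target in 5 moves.

Answer: 5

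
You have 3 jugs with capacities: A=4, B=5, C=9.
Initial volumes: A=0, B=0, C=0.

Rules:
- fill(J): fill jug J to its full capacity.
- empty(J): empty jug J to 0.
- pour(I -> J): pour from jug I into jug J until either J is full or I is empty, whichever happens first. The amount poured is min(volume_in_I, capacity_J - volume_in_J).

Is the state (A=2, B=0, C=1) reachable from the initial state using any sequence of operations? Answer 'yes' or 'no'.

BFS from (A=0, B=0, C=0):
  1. fill(A) -> (A=4 B=0 C=0)
  2. pour(A -> B) -> (A=0 B=4 C=0)
  3. fill(A) -> (A=4 B=4 C=0)
  4. pour(A -> B) -> (A=3 B=5 C=0)
  5. pour(B -> C) -> (A=3 B=0 C=5)
  6. pour(A -> B) -> (A=0 B=3 C=5)
  7. pour(C -> A) -> (A=4 B=3 C=1)
  8. pour(A -> B) -> (A=2 B=5 C=1)
  9. empty(B) -> (A=2 B=0 C=1)
Target reached → yes.

Answer: yes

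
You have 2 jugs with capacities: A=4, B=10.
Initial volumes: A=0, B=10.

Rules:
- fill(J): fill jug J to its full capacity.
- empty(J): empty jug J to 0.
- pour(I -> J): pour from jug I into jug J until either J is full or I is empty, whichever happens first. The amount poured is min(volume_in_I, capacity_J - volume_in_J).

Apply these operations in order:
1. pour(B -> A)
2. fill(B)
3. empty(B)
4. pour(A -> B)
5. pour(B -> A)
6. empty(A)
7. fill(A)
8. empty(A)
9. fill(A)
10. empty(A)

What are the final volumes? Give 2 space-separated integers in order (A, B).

Answer: 0 0

Derivation:
Step 1: pour(B -> A) -> (A=4 B=6)
Step 2: fill(B) -> (A=4 B=10)
Step 3: empty(B) -> (A=4 B=0)
Step 4: pour(A -> B) -> (A=0 B=4)
Step 5: pour(B -> A) -> (A=4 B=0)
Step 6: empty(A) -> (A=0 B=0)
Step 7: fill(A) -> (A=4 B=0)
Step 8: empty(A) -> (A=0 B=0)
Step 9: fill(A) -> (A=4 B=0)
Step 10: empty(A) -> (A=0 B=0)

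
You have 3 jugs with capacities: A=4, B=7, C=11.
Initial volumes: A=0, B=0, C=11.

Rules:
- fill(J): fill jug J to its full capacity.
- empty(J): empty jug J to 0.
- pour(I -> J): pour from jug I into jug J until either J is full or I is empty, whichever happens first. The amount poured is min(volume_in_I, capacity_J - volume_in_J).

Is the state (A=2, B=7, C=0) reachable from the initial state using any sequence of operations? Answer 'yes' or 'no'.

BFS from (A=0, B=0, C=11):
  1. fill(A) -> (A=4 B=0 C=11)
  2. empty(C) -> (A=4 B=0 C=0)
  3. pour(A -> B) -> (A=0 B=4 C=0)
  4. fill(A) -> (A=4 B=4 C=0)
  5. pour(A -> B) -> (A=1 B=7 C=0)
  6. empty(B) -> (A=1 B=0 C=0)
  7. pour(A -> B) -> (A=0 B=1 C=0)
  8. fill(A) -> (A=4 B=1 C=0)
  9. pour(A -> B) -> (A=0 B=5 C=0)
  10. fill(A) -> (A=4 B=5 C=0)
  11. pour(A -> B) -> (A=2 B=7 C=0)
Target reached → yes.

Answer: yes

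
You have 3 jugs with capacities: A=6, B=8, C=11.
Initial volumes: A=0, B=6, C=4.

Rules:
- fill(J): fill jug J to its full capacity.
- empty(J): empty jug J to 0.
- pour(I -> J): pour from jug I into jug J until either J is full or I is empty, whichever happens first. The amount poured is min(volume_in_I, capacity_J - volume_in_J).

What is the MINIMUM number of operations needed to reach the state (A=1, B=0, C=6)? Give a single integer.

Answer: 6

Derivation:
BFS from (A=0, B=6, C=4). One shortest path:
  1. fill(A) -> (A=6 B=6 C=4)
  2. fill(B) -> (A=6 B=8 C=4)
  3. pour(B -> C) -> (A=6 B=1 C=11)
  4. empty(C) -> (A=6 B=1 C=0)
  5. pour(A -> C) -> (A=0 B=1 C=6)
  6. pour(B -> A) -> (A=1 B=0 C=6)
Reached target in 6 moves.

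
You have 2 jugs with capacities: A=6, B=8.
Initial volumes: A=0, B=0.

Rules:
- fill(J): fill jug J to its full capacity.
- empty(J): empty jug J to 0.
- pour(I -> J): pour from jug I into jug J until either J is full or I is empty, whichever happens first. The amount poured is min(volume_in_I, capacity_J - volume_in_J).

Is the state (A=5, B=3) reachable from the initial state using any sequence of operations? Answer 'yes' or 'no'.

BFS explored all 14 reachable states.
Reachable set includes: (0,0), (0,2), (0,4), (0,6), (0,8), (2,0), (2,8), (4,0), (4,8), (6,0), (6,2), (6,4) ...
Target (A=5, B=3) not in reachable set → no.

Answer: no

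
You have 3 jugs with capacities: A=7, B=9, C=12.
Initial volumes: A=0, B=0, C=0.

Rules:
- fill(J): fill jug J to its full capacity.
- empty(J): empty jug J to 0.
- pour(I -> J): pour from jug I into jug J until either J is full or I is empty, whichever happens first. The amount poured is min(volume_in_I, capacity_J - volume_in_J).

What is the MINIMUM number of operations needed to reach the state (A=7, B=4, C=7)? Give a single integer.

Answer: 6

Derivation:
BFS from (A=0, B=0, C=0). One shortest path:
  1. fill(B) -> (A=0 B=9 C=0)
  2. pour(B -> A) -> (A=7 B=2 C=0)
  3. pour(A -> C) -> (A=0 B=2 C=7)
  4. pour(B -> A) -> (A=2 B=0 C=7)
  5. fill(B) -> (A=2 B=9 C=7)
  6. pour(B -> A) -> (A=7 B=4 C=7)
Reached target in 6 moves.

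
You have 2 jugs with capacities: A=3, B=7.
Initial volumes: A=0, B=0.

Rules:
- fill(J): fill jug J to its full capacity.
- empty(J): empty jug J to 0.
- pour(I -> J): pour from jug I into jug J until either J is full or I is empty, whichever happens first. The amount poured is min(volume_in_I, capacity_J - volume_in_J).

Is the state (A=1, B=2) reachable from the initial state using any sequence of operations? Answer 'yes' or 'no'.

Answer: no

Derivation:
BFS explored all 20 reachable states.
Reachable set includes: (0,0), (0,1), (0,2), (0,3), (0,4), (0,5), (0,6), (0,7), (1,0), (1,7), (2,0), (2,7) ...
Target (A=1, B=2) not in reachable set → no.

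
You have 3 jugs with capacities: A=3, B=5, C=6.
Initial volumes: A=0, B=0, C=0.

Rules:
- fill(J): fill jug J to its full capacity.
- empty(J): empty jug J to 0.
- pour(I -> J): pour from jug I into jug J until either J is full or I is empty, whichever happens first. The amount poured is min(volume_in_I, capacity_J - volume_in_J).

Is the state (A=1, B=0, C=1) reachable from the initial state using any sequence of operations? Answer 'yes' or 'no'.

Answer: yes

Derivation:
BFS from (A=0, B=0, C=0):
  1. fill(C) -> (A=0 B=0 C=6)
  2. pour(C -> B) -> (A=0 B=5 C=1)
  3. empty(B) -> (A=0 B=0 C=1)
  4. pour(C -> A) -> (A=1 B=0 C=0)
  5. fill(C) -> (A=1 B=0 C=6)
  6. pour(C -> B) -> (A=1 B=5 C=1)
  7. empty(B) -> (A=1 B=0 C=1)
Target reached → yes.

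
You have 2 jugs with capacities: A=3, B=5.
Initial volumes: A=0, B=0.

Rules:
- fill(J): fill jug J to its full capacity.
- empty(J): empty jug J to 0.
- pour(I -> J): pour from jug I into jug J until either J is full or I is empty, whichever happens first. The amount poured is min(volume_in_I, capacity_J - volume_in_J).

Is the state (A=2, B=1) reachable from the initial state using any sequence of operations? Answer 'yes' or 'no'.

Answer: no

Derivation:
BFS explored all 16 reachable states.
Reachable set includes: (0,0), (0,1), (0,2), (0,3), (0,4), (0,5), (1,0), (1,5), (2,0), (2,5), (3,0), (3,1) ...
Target (A=2, B=1) not in reachable set → no.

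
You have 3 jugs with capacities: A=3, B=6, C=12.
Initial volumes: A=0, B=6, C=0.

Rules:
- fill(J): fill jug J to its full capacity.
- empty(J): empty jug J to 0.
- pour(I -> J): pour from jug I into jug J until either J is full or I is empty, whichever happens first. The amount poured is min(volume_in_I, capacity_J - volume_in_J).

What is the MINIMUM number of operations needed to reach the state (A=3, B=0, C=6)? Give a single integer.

BFS from (A=0, B=6, C=0). One shortest path:
  1. fill(A) -> (A=3 B=6 C=0)
  2. pour(B -> C) -> (A=3 B=0 C=6)
Reached target in 2 moves.

Answer: 2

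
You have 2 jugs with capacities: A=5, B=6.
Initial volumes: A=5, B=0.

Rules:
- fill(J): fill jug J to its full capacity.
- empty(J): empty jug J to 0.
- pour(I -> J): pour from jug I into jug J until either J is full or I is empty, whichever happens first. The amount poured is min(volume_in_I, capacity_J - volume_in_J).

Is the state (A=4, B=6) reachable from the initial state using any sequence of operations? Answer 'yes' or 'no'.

Answer: yes

Derivation:
BFS from (A=5, B=0):
  1. pour(A -> B) -> (A=0 B=5)
  2. fill(A) -> (A=5 B=5)
  3. pour(A -> B) -> (A=4 B=6)
Target reached → yes.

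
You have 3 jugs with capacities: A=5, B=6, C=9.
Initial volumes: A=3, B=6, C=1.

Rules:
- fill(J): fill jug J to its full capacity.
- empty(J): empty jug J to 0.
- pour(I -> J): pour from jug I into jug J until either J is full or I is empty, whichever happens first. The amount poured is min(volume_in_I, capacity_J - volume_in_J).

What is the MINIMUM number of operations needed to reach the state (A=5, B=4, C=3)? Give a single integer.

Answer: 4

Derivation:
BFS from (A=3, B=6, C=1). One shortest path:
  1. empty(B) -> (A=3 B=0 C=1)
  2. fill(C) -> (A=3 B=0 C=9)
  3. pour(C -> B) -> (A=3 B=6 C=3)
  4. pour(B -> A) -> (A=5 B=4 C=3)
Reached target in 4 moves.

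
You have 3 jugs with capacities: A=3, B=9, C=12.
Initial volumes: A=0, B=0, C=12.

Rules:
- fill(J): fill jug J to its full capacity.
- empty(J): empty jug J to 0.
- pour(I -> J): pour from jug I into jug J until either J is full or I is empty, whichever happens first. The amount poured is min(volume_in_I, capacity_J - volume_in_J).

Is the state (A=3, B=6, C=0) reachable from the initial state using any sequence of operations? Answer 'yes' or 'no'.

BFS from (A=0, B=0, C=12):
  1. fill(B) -> (A=0 B=9 C=12)
  2. empty(C) -> (A=0 B=9 C=0)
  3. pour(B -> A) -> (A=3 B=6 C=0)
Target reached → yes.

Answer: yes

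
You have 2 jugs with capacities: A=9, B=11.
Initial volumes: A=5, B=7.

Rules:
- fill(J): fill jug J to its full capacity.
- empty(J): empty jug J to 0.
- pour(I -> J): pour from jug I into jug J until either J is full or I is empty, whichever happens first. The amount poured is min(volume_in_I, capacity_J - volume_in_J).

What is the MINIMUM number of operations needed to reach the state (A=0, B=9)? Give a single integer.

BFS from (A=5, B=7). One shortest path:
  1. fill(A) -> (A=9 B=7)
  2. empty(B) -> (A=9 B=0)
  3. pour(A -> B) -> (A=0 B=9)
Reached target in 3 moves.

Answer: 3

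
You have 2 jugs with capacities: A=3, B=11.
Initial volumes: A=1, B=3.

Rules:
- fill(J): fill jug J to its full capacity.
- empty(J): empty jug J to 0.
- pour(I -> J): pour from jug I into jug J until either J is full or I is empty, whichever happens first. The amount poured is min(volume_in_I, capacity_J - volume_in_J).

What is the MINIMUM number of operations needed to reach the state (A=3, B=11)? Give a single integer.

BFS from (A=1, B=3). One shortest path:
  1. fill(A) -> (A=3 B=3)
  2. fill(B) -> (A=3 B=11)
Reached target in 2 moves.

Answer: 2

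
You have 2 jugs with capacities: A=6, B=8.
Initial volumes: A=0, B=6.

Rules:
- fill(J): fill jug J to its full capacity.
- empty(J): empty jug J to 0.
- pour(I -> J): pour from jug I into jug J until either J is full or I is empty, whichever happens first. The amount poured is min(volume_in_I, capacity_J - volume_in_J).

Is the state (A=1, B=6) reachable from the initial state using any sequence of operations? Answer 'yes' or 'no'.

BFS explored all 14 reachable states.
Reachable set includes: (0,0), (0,2), (0,4), (0,6), (0,8), (2,0), (2,8), (4,0), (4,8), (6,0), (6,2), (6,4) ...
Target (A=1, B=6) not in reachable set → no.

Answer: no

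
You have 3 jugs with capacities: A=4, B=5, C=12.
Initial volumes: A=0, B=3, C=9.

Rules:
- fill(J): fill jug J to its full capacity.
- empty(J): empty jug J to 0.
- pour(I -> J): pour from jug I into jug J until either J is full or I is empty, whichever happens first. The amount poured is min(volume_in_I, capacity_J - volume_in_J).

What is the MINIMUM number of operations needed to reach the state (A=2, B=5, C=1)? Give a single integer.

BFS from (A=0, B=3, C=9). One shortest path:
  1. pour(C -> A) -> (A=4 B=3 C=5)
  2. empty(A) -> (A=0 B=3 C=5)
  3. pour(C -> A) -> (A=4 B=3 C=1)
  4. pour(A -> B) -> (A=2 B=5 C=1)
Reached target in 4 moves.

Answer: 4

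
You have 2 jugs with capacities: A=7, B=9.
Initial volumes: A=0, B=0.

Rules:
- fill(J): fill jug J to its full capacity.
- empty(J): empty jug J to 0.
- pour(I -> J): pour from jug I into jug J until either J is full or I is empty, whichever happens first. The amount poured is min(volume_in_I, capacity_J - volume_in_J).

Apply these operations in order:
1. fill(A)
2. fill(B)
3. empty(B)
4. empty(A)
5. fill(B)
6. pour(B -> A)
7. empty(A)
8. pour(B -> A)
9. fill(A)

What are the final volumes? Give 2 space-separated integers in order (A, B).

Step 1: fill(A) -> (A=7 B=0)
Step 2: fill(B) -> (A=7 B=9)
Step 3: empty(B) -> (A=7 B=0)
Step 4: empty(A) -> (A=0 B=0)
Step 5: fill(B) -> (A=0 B=9)
Step 6: pour(B -> A) -> (A=7 B=2)
Step 7: empty(A) -> (A=0 B=2)
Step 8: pour(B -> A) -> (A=2 B=0)
Step 9: fill(A) -> (A=7 B=0)

Answer: 7 0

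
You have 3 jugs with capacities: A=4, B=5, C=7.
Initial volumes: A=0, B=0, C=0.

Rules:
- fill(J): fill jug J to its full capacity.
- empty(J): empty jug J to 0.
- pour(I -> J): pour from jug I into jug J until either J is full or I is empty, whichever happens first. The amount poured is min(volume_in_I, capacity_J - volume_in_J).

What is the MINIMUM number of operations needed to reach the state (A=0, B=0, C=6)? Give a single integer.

Answer: 5

Derivation:
BFS from (A=0, B=0, C=0). One shortest path:
  1. fill(A) -> (A=4 B=0 C=0)
  2. fill(C) -> (A=4 B=0 C=7)
  3. pour(A -> B) -> (A=0 B=4 C=7)
  4. pour(C -> B) -> (A=0 B=5 C=6)
  5. empty(B) -> (A=0 B=0 C=6)
Reached target in 5 moves.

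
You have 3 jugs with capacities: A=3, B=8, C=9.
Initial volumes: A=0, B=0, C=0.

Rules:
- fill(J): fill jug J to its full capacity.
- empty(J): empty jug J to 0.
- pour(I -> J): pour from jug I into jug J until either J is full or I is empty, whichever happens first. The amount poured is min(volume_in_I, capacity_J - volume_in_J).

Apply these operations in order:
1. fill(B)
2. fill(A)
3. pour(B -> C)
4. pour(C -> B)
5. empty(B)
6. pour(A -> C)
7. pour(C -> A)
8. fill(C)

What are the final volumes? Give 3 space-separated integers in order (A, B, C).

Answer: 3 0 9

Derivation:
Step 1: fill(B) -> (A=0 B=8 C=0)
Step 2: fill(A) -> (A=3 B=8 C=0)
Step 3: pour(B -> C) -> (A=3 B=0 C=8)
Step 4: pour(C -> B) -> (A=3 B=8 C=0)
Step 5: empty(B) -> (A=3 B=0 C=0)
Step 6: pour(A -> C) -> (A=0 B=0 C=3)
Step 7: pour(C -> A) -> (A=3 B=0 C=0)
Step 8: fill(C) -> (A=3 B=0 C=9)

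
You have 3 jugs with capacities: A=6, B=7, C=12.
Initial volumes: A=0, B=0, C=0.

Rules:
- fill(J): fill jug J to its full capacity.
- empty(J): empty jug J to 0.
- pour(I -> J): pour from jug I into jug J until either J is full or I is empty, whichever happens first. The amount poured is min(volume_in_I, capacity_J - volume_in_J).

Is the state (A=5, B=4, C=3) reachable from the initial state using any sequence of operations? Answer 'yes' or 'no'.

BFS explored all 398 reachable states.
Reachable set includes: (0,0,0), (0,0,1), (0,0,2), (0,0,3), (0,0,4), (0,0,5), (0,0,6), (0,0,7), (0,0,8), (0,0,9), (0,0,10), (0,0,11) ...
Target (A=5, B=4, C=3) not in reachable set → no.

Answer: no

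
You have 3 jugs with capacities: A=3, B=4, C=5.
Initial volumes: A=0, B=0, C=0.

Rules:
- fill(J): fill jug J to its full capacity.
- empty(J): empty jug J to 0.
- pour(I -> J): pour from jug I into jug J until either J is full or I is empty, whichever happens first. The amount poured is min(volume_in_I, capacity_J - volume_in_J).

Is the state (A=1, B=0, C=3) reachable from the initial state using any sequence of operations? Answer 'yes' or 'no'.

BFS from (A=0, B=0, C=0):
  1. fill(B) -> (A=0 B=4 C=0)
  2. pour(B -> A) -> (A=3 B=1 C=0)
  3. pour(A -> C) -> (A=0 B=1 C=3)
  4. pour(B -> A) -> (A=1 B=0 C=3)
Target reached → yes.

Answer: yes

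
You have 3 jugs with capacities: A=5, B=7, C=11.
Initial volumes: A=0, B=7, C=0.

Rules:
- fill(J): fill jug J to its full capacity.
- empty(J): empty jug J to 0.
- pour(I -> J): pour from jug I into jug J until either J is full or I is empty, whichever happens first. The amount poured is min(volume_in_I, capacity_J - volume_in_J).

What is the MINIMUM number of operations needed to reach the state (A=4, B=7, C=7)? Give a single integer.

BFS from (A=0, B=7, C=0). One shortest path:
  1. empty(B) -> (A=0 B=0 C=0)
  2. fill(C) -> (A=0 B=0 C=11)
  3. pour(C -> B) -> (A=0 B=7 C=4)
  4. pour(C -> A) -> (A=4 B=7 C=0)
  5. pour(B -> C) -> (A=4 B=0 C=7)
  6. fill(B) -> (A=4 B=7 C=7)
Reached target in 6 moves.

Answer: 6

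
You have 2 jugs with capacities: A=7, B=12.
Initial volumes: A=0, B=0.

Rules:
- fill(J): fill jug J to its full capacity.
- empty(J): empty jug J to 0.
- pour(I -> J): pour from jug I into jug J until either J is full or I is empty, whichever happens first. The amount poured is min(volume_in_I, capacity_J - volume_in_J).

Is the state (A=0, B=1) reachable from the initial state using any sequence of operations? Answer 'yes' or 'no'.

BFS from (A=0, B=0):
  1. fill(B) -> (A=0 B=12)
  2. pour(B -> A) -> (A=7 B=5)
  3. empty(A) -> (A=0 B=5)
  4. pour(B -> A) -> (A=5 B=0)
  5. fill(B) -> (A=5 B=12)
  6. pour(B -> A) -> (A=7 B=10)
  7. empty(A) -> (A=0 B=10)
  8. pour(B -> A) -> (A=7 B=3)
  9. empty(A) -> (A=0 B=3)
  10. pour(B -> A) -> (A=3 B=0)
  11. fill(B) -> (A=3 B=12)
  12. pour(B -> A) -> (A=7 B=8)
  13. empty(A) -> (A=0 B=8)
  14. pour(B -> A) -> (A=7 B=1)
  15. empty(A) -> (A=0 B=1)
Target reached → yes.

Answer: yes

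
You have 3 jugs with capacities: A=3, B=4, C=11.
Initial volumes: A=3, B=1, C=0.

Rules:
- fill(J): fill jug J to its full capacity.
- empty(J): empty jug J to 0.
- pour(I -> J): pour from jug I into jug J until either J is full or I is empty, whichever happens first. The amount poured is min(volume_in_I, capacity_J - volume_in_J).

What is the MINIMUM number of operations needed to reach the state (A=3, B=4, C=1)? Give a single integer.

BFS from (A=3, B=1, C=0). One shortest path:
  1. pour(B -> C) -> (A=3 B=0 C=1)
  2. fill(B) -> (A=3 B=4 C=1)
Reached target in 2 moves.

Answer: 2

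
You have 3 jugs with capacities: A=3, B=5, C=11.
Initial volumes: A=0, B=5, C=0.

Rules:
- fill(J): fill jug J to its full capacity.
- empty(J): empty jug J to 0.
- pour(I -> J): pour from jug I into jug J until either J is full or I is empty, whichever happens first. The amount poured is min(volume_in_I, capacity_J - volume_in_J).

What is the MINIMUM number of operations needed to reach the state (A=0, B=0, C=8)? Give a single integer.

Answer: 3

Derivation:
BFS from (A=0, B=5, C=0). One shortest path:
  1. fill(A) -> (A=3 B=5 C=0)
  2. pour(A -> C) -> (A=0 B=5 C=3)
  3. pour(B -> C) -> (A=0 B=0 C=8)
Reached target in 3 moves.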